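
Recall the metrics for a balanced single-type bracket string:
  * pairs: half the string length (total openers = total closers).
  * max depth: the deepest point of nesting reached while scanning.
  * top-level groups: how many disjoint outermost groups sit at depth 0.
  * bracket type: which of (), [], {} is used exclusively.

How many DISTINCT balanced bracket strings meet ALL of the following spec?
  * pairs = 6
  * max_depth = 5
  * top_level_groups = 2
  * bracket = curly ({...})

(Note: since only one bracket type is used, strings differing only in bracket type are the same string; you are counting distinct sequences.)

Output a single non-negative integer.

Answer: 2

Derivation:
Spec: pairs=6 depth=5 groups=2
Count(depth <= 5) = 42
Count(depth <= 4) = 40
Count(depth == 5) = 42 - 40 = 2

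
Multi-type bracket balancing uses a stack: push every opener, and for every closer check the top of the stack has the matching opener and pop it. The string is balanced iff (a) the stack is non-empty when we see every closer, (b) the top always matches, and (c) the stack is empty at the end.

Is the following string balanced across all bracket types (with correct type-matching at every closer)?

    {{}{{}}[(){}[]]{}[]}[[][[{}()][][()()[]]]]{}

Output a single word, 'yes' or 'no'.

pos 0: push '{'; stack = {
pos 1: push '{'; stack = {{
pos 2: '}' matches '{'; pop; stack = {
pos 3: push '{'; stack = {{
pos 4: push '{'; stack = {{{
pos 5: '}' matches '{'; pop; stack = {{
pos 6: '}' matches '{'; pop; stack = {
pos 7: push '['; stack = {[
pos 8: push '('; stack = {[(
pos 9: ')' matches '('; pop; stack = {[
pos 10: push '{'; stack = {[{
pos 11: '}' matches '{'; pop; stack = {[
pos 12: push '['; stack = {[[
pos 13: ']' matches '['; pop; stack = {[
pos 14: ']' matches '['; pop; stack = {
pos 15: push '{'; stack = {{
pos 16: '}' matches '{'; pop; stack = {
pos 17: push '['; stack = {[
pos 18: ']' matches '['; pop; stack = {
pos 19: '}' matches '{'; pop; stack = (empty)
pos 20: push '['; stack = [
pos 21: push '['; stack = [[
pos 22: ']' matches '['; pop; stack = [
pos 23: push '['; stack = [[
pos 24: push '['; stack = [[[
pos 25: push '{'; stack = [[[{
pos 26: '}' matches '{'; pop; stack = [[[
pos 27: push '('; stack = [[[(
pos 28: ')' matches '('; pop; stack = [[[
pos 29: ']' matches '['; pop; stack = [[
pos 30: push '['; stack = [[[
pos 31: ']' matches '['; pop; stack = [[
pos 32: push '['; stack = [[[
pos 33: push '('; stack = [[[(
pos 34: ')' matches '('; pop; stack = [[[
pos 35: push '('; stack = [[[(
pos 36: ')' matches '('; pop; stack = [[[
pos 37: push '['; stack = [[[[
pos 38: ']' matches '['; pop; stack = [[[
pos 39: ']' matches '['; pop; stack = [[
pos 40: ']' matches '['; pop; stack = [
pos 41: ']' matches '['; pop; stack = (empty)
pos 42: push '{'; stack = {
pos 43: '}' matches '{'; pop; stack = (empty)
end: stack empty → VALID
Verdict: properly nested → yes

Answer: yes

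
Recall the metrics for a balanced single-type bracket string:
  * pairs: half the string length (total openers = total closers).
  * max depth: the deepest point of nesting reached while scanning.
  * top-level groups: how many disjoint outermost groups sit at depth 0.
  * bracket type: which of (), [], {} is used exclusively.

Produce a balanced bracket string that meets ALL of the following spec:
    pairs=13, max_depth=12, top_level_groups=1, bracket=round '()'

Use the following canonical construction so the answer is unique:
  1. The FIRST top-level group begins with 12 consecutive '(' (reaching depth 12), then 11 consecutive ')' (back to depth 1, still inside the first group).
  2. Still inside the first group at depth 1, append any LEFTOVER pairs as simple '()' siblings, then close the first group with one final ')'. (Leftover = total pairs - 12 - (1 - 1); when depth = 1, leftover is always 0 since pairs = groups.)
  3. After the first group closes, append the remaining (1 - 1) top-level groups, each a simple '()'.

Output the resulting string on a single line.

Answer: (((((((((((()))))))))))())

Derivation:
Spec: pairs=13 depth=12 groups=1
Leftover pairs = 13 - 12 - (1-1) = 1
First group: deep chain of depth 12 + 1 sibling pairs
Remaining 0 groups: simple '()' each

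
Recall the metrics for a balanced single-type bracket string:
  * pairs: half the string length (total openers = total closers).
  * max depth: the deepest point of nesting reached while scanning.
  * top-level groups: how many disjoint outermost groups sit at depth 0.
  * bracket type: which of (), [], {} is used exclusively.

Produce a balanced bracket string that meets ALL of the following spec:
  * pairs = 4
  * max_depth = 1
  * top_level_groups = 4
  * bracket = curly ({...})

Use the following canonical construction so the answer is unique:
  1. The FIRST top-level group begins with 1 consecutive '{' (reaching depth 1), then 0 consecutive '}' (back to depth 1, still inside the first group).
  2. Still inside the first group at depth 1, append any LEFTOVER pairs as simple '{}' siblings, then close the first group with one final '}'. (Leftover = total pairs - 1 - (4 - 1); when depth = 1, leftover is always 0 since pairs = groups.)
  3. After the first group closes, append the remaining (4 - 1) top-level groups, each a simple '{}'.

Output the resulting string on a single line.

Spec: pairs=4 depth=1 groups=4
Leftover pairs = 4 - 1 - (4-1) = 0
First group: deep chain of depth 1 + 0 sibling pairs
Remaining 3 groups: simple '{}' each

Answer: {}{}{}{}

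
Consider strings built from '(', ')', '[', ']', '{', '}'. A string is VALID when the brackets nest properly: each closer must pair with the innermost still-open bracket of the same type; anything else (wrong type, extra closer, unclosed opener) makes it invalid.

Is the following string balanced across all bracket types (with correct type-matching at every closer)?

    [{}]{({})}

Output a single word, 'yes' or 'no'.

pos 0: push '['; stack = [
pos 1: push '{'; stack = [{
pos 2: '}' matches '{'; pop; stack = [
pos 3: ']' matches '['; pop; stack = (empty)
pos 4: push '{'; stack = {
pos 5: push '('; stack = {(
pos 6: push '{'; stack = {({
pos 7: '}' matches '{'; pop; stack = {(
pos 8: ')' matches '('; pop; stack = {
pos 9: '}' matches '{'; pop; stack = (empty)
end: stack empty → VALID
Verdict: properly nested → yes

Answer: yes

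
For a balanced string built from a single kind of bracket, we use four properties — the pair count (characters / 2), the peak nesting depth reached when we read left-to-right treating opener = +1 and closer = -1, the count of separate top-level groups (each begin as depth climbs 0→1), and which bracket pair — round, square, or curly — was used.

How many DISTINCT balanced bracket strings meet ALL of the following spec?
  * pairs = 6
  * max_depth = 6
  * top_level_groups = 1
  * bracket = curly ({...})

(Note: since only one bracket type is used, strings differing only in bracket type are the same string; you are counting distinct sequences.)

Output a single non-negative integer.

Spec: pairs=6 depth=6 groups=1
Count(depth <= 6) = 42
Count(depth <= 5) = 41
Count(depth == 6) = 42 - 41 = 1

Answer: 1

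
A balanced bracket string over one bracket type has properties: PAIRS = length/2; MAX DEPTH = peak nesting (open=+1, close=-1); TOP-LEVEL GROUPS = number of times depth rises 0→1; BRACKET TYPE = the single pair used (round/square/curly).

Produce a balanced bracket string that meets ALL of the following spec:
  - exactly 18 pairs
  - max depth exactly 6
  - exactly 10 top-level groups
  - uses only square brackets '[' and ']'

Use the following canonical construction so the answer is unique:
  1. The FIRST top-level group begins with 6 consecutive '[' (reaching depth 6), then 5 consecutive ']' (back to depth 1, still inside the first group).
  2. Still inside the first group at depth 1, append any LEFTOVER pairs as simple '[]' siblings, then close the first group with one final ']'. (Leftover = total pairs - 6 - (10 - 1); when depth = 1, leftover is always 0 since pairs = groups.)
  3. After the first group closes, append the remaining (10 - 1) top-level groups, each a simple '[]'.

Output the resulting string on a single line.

Answer: [[[[[[]]]]][][][]][][][][][][][][][]

Derivation:
Spec: pairs=18 depth=6 groups=10
Leftover pairs = 18 - 6 - (10-1) = 3
First group: deep chain of depth 6 + 3 sibling pairs
Remaining 9 groups: simple '[]' each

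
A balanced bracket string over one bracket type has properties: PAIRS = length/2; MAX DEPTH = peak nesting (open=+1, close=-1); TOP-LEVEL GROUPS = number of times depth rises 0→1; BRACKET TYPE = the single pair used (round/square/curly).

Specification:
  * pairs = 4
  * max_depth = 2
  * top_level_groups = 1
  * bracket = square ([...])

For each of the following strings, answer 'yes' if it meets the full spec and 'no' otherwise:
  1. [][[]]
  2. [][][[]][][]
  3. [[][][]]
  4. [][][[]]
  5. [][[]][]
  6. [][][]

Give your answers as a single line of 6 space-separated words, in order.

String 1 '[][[]]': depth seq [1 0 1 2 1 0]
  -> pairs=3 depth=2 groups=2 -> no
String 2 '[][][[]][][]': depth seq [1 0 1 0 1 2 1 0 1 0 1 0]
  -> pairs=6 depth=2 groups=5 -> no
String 3 '[[][][]]': depth seq [1 2 1 2 1 2 1 0]
  -> pairs=4 depth=2 groups=1 -> yes
String 4 '[][][[]]': depth seq [1 0 1 0 1 2 1 0]
  -> pairs=4 depth=2 groups=3 -> no
String 5 '[][[]][]': depth seq [1 0 1 2 1 0 1 0]
  -> pairs=4 depth=2 groups=3 -> no
String 6 '[][][]': depth seq [1 0 1 0 1 0]
  -> pairs=3 depth=1 groups=3 -> no

Answer: no no yes no no no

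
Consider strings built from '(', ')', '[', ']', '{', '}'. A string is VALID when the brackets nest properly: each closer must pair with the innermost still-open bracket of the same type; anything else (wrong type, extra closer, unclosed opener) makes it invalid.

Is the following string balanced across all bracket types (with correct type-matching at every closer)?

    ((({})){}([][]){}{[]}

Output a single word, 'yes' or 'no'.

pos 0: push '('; stack = (
pos 1: push '('; stack = ((
pos 2: push '('; stack = (((
pos 3: push '{'; stack = ((({
pos 4: '}' matches '{'; pop; stack = (((
pos 5: ')' matches '('; pop; stack = ((
pos 6: ')' matches '('; pop; stack = (
pos 7: push '{'; stack = ({
pos 8: '}' matches '{'; pop; stack = (
pos 9: push '('; stack = ((
pos 10: push '['; stack = (([
pos 11: ']' matches '['; pop; stack = ((
pos 12: push '['; stack = (([
pos 13: ']' matches '['; pop; stack = ((
pos 14: ')' matches '('; pop; stack = (
pos 15: push '{'; stack = ({
pos 16: '}' matches '{'; pop; stack = (
pos 17: push '{'; stack = ({
pos 18: push '['; stack = ({[
pos 19: ']' matches '['; pop; stack = ({
pos 20: '}' matches '{'; pop; stack = (
end: stack still non-empty (() → INVALID
Verdict: unclosed openers at end: ( → no

Answer: no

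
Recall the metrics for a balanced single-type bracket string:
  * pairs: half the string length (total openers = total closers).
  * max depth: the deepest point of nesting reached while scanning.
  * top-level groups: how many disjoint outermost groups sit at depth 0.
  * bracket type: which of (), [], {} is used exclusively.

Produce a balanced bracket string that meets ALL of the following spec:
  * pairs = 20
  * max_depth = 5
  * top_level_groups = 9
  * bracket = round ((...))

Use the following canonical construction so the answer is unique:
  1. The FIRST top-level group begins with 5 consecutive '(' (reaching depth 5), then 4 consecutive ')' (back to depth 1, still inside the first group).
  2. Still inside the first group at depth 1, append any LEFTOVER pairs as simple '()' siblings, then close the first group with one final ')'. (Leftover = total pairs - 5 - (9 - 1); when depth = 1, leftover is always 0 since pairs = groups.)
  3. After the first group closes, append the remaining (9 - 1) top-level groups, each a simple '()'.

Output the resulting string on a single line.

Spec: pairs=20 depth=5 groups=9
Leftover pairs = 20 - 5 - (9-1) = 7
First group: deep chain of depth 5 + 7 sibling pairs
Remaining 8 groups: simple '()' each

Answer: ((((())))()()()()()()())()()()()()()()()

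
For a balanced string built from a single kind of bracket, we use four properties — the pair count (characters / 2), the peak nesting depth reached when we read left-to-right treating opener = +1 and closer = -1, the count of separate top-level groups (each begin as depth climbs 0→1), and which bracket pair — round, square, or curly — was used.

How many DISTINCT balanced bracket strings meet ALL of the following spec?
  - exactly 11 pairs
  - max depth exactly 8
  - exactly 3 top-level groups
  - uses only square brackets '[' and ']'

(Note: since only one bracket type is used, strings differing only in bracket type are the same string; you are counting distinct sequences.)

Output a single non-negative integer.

Answer: 45

Derivation:
Spec: pairs=11 depth=8 groups=3
Count(depth <= 8) = 11931
Count(depth <= 7) = 11886
Count(depth == 8) = 11931 - 11886 = 45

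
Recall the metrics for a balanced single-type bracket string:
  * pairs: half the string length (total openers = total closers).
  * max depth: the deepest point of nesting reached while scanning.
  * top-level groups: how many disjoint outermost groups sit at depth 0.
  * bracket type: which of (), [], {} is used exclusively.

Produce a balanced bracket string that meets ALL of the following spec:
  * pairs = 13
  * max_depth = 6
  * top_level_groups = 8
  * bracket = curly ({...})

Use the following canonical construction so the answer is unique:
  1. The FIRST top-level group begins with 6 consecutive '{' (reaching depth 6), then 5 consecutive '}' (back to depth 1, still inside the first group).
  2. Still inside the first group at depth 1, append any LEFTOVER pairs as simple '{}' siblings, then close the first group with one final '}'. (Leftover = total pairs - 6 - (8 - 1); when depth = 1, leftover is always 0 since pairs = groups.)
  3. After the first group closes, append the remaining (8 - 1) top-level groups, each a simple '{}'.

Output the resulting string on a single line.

Answer: {{{{{{}}}}}}{}{}{}{}{}{}{}

Derivation:
Spec: pairs=13 depth=6 groups=8
Leftover pairs = 13 - 6 - (8-1) = 0
First group: deep chain of depth 6 + 0 sibling pairs
Remaining 7 groups: simple '{}' each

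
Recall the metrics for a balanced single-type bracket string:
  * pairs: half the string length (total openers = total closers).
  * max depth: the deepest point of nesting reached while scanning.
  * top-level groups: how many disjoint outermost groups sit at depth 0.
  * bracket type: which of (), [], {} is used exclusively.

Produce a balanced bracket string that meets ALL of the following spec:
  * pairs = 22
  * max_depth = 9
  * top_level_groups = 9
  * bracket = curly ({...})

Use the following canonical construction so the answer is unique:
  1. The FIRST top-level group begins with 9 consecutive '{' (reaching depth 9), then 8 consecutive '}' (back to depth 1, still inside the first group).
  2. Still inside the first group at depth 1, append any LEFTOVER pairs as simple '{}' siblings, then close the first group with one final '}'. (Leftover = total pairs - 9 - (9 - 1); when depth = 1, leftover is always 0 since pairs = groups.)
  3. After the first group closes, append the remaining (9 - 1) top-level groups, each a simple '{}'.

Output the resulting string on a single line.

Spec: pairs=22 depth=9 groups=9
Leftover pairs = 22 - 9 - (9-1) = 5
First group: deep chain of depth 9 + 5 sibling pairs
Remaining 8 groups: simple '{}' each

Answer: {{{{{{{{{}}}}}}}}{}{}{}{}{}}{}{}{}{}{}{}{}{}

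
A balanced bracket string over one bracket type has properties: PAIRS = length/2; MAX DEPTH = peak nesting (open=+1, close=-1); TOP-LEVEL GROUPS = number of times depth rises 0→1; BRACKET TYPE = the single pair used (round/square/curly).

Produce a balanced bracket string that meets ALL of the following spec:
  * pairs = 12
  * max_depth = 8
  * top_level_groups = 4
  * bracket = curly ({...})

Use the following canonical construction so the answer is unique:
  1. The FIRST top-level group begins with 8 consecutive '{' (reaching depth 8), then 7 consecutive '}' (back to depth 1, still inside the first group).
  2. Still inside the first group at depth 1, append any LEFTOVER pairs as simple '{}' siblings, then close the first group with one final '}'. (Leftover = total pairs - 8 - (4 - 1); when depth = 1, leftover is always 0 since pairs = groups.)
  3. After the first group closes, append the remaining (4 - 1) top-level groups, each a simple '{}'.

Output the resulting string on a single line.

Spec: pairs=12 depth=8 groups=4
Leftover pairs = 12 - 8 - (4-1) = 1
First group: deep chain of depth 8 + 1 sibling pairs
Remaining 3 groups: simple '{}' each

Answer: {{{{{{{{}}}}}}}{}}{}{}{}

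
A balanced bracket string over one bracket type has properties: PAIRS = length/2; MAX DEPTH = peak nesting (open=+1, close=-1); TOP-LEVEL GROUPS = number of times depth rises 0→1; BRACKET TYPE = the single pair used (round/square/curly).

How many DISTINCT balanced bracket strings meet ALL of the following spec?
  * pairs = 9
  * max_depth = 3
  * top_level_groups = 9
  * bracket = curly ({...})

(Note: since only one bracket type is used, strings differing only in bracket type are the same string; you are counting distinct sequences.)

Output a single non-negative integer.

Spec: pairs=9 depth=3 groups=9
Count(depth <= 3) = 1
Count(depth <= 2) = 1
Count(depth == 3) = 1 - 1 = 0

Answer: 0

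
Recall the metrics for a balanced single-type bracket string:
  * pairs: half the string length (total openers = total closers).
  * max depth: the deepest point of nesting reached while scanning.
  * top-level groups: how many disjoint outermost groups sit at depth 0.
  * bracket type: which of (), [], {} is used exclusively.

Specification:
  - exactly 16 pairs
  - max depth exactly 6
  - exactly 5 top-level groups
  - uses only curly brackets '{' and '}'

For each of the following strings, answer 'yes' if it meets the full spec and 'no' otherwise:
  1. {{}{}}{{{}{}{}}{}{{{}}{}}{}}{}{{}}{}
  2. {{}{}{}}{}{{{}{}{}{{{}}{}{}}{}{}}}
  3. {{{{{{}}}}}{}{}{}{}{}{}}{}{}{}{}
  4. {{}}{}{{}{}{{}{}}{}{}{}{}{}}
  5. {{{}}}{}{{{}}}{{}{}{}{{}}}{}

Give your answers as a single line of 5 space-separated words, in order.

Answer: no no yes no no

Derivation:
String 1 '{{}{}}{{{}{}{}}{}{{{}}{}}{}}{}{{}}{}': depth seq [1 2 1 2 1 0 1 2 3 2 3 2 3 2 1 2 1 2 3 4 3 2 3 2 1 2 1 0 1 0 1 2 1 0 1 0]
  -> pairs=18 depth=4 groups=5 -> no
String 2 '{{}{}{}}{}{{{}{}{}{{{}}{}{}}{}{}}}': depth seq [1 2 1 2 1 2 1 0 1 0 1 2 3 2 3 2 3 2 3 4 5 4 3 4 3 4 3 2 3 2 3 2 1 0]
  -> pairs=17 depth=5 groups=3 -> no
String 3 '{{{{{{}}}}}{}{}{}{}{}{}}{}{}{}{}': depth seq [1 2 3 4 5 6 5 4 3 2 1 2 1 2 1 2 1 2 1 2 1 2 1 0 1 0 1 0 1 0 1 0]
  -> pairs=16 depth=6 groups=5 -> yes
String 4 '{{}}{}{{}{}{{}{}}{}{}{}{}{}}': depth seq [1 2 1 0 1 0 1 2 1 2 1 2 3 2 3 2 1 2 1 2 1 2 1 2 1 2 1 0]
  -> pairs=14 depth=3 groups=3 -> no
String 5 '{{{}}}{}{{{}}}{{}{}{}{{}}}{}': depth seq [1 2 3 2 1 0 1 0 1 2 3 2 1 0 1 2 1 2 1 2 1 2 3 2 1 0 1 0]
  -> pairs=14 depth=3 groups=5 -> no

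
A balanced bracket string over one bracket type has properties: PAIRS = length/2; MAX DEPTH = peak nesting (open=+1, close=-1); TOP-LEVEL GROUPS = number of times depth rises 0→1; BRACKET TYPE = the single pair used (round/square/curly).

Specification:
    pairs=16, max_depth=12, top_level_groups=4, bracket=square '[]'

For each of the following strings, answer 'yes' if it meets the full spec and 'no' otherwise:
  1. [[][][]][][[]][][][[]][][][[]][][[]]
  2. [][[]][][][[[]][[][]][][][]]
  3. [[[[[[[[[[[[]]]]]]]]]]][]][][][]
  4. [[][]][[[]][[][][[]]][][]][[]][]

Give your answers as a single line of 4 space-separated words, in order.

Answer: no no yes no

Derivation:
String 1 '[[][][]][][[]][][][[]][][][[]][][[]]': depth seq [1 2 1 2 1 2 1 0 1 0 1 2 1 0 1 0 1 0 1 2 1 0 1 0 1 0 1 2 1 0 1 0 1 2 1 0]
  -> pairs=18 depth=2 groups=11 -> no
String 2 '[][[]][][][[[]][[][]][][][]]': depth seq [1 0 1 2 1 0 1 0 1 0 1 2 3 2 1 2 3 2 3 2 1 2 1 2 1 2 1 0]
  -> pairs=14 depth=3 groups=5 -> no
String 3 '[[[[[[[[[[[[]]]]]]]]]]][]][][][]': depth seq [1 2 3 4 5 6 7 8 9 10 11 12 11 10 9 8 7 6 5 4 3 2 1 2 1 0 1 0 1 0 1 0]
  -> pairs=16 depth=12 groups=4 -> yes
String 4 '[[][]][[[]][[][][[]]][][]][[]][]': depth seq [1 2 1 2 1 0 1 2 3 2 1 2 3 2 3 2 3 4 3 2 1 2 1 2 1 0 1 2 1 0 1 0]
  -> pairs=16 depth=4 groups=4 -> no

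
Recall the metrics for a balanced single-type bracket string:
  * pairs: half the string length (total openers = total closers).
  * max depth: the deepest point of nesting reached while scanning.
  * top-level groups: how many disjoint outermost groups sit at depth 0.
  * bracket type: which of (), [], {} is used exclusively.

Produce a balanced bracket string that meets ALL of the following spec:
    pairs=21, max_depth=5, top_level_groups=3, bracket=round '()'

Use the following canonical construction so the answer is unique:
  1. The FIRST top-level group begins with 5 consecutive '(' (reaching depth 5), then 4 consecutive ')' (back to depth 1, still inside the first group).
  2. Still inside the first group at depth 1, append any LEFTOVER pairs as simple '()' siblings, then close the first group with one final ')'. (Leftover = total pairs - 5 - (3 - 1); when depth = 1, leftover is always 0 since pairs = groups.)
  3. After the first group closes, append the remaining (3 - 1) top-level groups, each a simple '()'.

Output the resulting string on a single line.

Answer: ((((())))()()()()()()()()()()()()()())()()

Derivation:
Spec: pairs=21 depth=5 groups=3
Leftover pairs = 21 - 5 - (3-1) = 14
First group: deep chain of depth 5 + 14 sibling pairs
Remaining 2 groups: simple '()' each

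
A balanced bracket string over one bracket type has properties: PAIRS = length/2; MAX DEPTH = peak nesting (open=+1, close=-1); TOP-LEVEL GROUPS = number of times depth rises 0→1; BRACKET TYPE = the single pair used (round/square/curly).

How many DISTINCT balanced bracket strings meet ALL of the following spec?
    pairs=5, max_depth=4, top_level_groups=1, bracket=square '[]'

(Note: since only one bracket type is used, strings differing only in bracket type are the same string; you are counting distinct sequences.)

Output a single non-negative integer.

Spec: pairs=5 depth=4 groups=1
Count(depth <= 4) = 13
Count(depth <= 3) = 8
Count(depth == 4) = 13 - 8 = 5

Answer: 5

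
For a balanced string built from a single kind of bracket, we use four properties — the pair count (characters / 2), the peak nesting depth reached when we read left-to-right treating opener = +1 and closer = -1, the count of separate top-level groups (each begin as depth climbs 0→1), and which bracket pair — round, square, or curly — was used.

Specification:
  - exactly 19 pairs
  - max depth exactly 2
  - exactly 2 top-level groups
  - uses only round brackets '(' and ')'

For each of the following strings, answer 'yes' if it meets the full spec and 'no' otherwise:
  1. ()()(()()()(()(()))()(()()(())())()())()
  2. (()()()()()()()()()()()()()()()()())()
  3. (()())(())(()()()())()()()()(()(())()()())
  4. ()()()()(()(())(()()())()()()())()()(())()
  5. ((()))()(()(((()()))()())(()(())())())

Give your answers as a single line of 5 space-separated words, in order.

Answer: no yes no no no

Derivation:
String 1 '()()(()()()(()(()))()(()()(())())()())()': depth seq [1 0 1 0 1 2 1 2 1 2 1 2 3 2 3 4 3 2 1 2 1 2 3 2 3 2 3 4 3 2 3 2 1 2 1 2 1 0 1 0]
  -> pairs=20 depth=4 groups=4 -> no
String 2 '(()()()()()()()()()()()()()()()()())()': depth seq [1 2 1 2 1 2 1 2 1 2 1 2 1 2 1 2 1 2 1 2 1 2 1 2 1 2 1 2 1 2 1 2 1 2 1 0 1 0]
  -> pairs=19 depth=2 groups=2 -> yes
String 3 '(()())(())(()()()())()()()()(()(())()()())': depth seq [1 2 1 2 1 0 1 2 1 0 1 2 1 2 1 2 1 2 1 0 1 0 1 0 1 0 1 0 1 2 1 2 3 2 1 2 1 2 1 2 1 0]
  -> pairs=21 depth=3 groups=8 -> no
String 4 '()()()()(()(())(()()())()()()())()()(())()': depth seq [1 0 1 0 1 0 1 0 1 2 1 2 3 2 1 2 3 2 3 2 3 2 1 2 1 2 1 2 1 2 1 0 1 0 1 0 1 2 1 0 1 0]
  -> pairs=21 depth=3 groups=9 -> no
String 5 '((()))()(()(((()()))()())(()(())())())': depth seq [1 2 3 2 1 0 1 0 1 2 1 2 3 4 5 4 5 4 3 2 3 2 3 2 1 2 3 2 3 4 3 2 3 2 1 2 1 0]
  -> pairs=19 depth=5 groups=3 -> no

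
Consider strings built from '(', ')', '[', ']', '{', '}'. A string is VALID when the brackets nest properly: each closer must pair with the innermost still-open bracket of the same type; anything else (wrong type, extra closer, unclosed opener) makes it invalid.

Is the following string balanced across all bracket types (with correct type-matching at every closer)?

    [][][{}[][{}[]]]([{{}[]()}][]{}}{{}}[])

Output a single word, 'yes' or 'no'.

Answer: no

Derivation:
pos 0: push '['; stack = [
pos 1: ']' matches '['; pop; stack = (empty)
pos 2: push '['; stack = [
pos 3: ']' matches '['; pop; stack = (empty)
pos 4: push '['; stack = [
pos 5: push '{'; stack = [{
pos 6: '}' matches '{'; pop; stack = [
pos 7: push '['; stack = [[
pos 8: ']' matches '['; pop; stack = [
pos 9: push '['; stack = [[
pos 10: push '{'; stack = [[{
pos 11: '}' matches '{'; pop; stack = [[
pos 12: push '['; stack = [[[
pos 13: ']' matches '['; pop; stack = [[
pos 14: ']' matches '['; pop; stack = [
pos 15: ']' matches '['; pop; stack = (empty)
pos 16: push '('; stack = (
pos 17: push '['; stack = ([
pos 18: push '{'; stack = ([{
pos 19: push '{'; stack = ([{{
pos 20: '}' matches '{'; pop; stack = ([{
pos 21: push '['; stack = ([{[
pos 22: ']' matches '['; pop; stack = ([{
pos 23: push '('; stack = ([{(
pos 24: ')' matches '('; pop; stack = ([{
pos 25: '}' matches '{'; pop; stack = ([
pos 26: ']' matches '['; pop; stack = (
pos 27: push '['; stack = ([
pos 28: ']' matches '['; pop; stack = (
pos 29: push '{'; stack = ({
pos 30: '}' matches '{'; pop; stack = (
pos 31: saw closer '}' but top of stack is '(' (expected ')') → INVALID
Verdict: type mismatch at position 31: '}' closes '(' → no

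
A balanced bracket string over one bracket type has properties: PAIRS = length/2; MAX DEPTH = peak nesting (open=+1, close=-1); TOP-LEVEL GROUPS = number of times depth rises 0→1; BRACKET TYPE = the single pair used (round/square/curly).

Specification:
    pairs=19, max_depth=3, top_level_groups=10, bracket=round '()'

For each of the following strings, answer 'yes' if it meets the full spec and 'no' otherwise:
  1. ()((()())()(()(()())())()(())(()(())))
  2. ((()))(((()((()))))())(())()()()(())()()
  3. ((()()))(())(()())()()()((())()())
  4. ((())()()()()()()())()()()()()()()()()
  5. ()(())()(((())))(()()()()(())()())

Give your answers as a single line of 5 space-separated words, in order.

String 1 '()((()())()(()(()())())()(())(()(())))': depth seq [1 0 1 2 3 2 3 2 1 2 1 2 3 2 3 4 3 4 3 2 3 2 1 2 1 2 3 2 1 2 3 2 3 4 3 2 1 0]
  -> pairs=19 depth=4 groups=2 -> no
String 2 '((()))(((()((()))))())(())()()()(())()()': depth seq [1 2 3 2 1 0 1 2 3 4 3 4 5 6 5 4 3 2 1 2 1 0 1 2 1 0 1 0 1 0 1 0 1 2 1 0 1 0 1 0]
  -> pairs=20 depth=6 groups=9 -> no
String 3 '((()()))(())(()())()()()((())()())': depth seq [1 2 3 2 3 2 1 0 1 2 1 0 1 2 1 2 1 0 1 0 1 0 1 0 1 2 3 2 1 2 1 2 1 0]
  -> pairs=17 depth=3 groups=7 -> no
String 4 '((())()()()()()()())()()()()()()()()()': depth seq [1 2 3 2 1 2 1 2 1 2 1 2 1 2 1 2 1 2 1 0 1 0 1 0 1 0 1 0 1 0 1 0 1 0 1 0 1 0]
  -> pairs=19 depth=3 groups=10 -> yes
String 5 '()(())()(((())))(()()()()(())()())': depth seq [1 0 1 2 1 0 1 0 1 2 3 4 3 2 1 0 1 2 1 2 1 2 1 2 1 2 3 2 1 2 1 2 1 0]
  -> pairs=17 depth=4 groups=5 -> no

Answer: no no no yes no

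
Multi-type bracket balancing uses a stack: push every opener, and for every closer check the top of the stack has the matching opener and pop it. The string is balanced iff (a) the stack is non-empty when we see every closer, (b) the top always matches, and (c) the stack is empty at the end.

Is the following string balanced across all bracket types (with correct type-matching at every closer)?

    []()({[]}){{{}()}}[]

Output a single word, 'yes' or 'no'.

pos 0: push '['; stack = [
pos 1: ']' matches '['; pop; stack = (empty)
pos 2: push '('; stack = (
pos 3: ')' matches '('; pop; stack = (empty)
pos 4: push '('; stack = (
pos 5: push '{'; stack = ({
pos 6: push '['; stack = ({[
pos 7: ']' matches '['; pop; stack = ({
pos 8: '}' matches '{'; pop; stack = (
pos 9: ')' matches '('; pop; stack = (empty)
pos 10: push '{'; stack = {
pos 11: push '{'; stack = {{
pos 12: push '{'; stack = {{{
pos 13: '}' matches '{'; pop; stack = {{
pos 14: push '('; stack = {{(
pos 15: ')' matches '('; pop; stack = {{
pos 16: '}' matches '{'; pop; stack = {
pos 17: '}' matches '{'; pop; stack = (empty)
pos 18: push '['; stack = [
pos 19: ']' matches '['; pop; stack = (empty)
end: stack empty → VALID
Verdict: properly nested → yes

Answer: yes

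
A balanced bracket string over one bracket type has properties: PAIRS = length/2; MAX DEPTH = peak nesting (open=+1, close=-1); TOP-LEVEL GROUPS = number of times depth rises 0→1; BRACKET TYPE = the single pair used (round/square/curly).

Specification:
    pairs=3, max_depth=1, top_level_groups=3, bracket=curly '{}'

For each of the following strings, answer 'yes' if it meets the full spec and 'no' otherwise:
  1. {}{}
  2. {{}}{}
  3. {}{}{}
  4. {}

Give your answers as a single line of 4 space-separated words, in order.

Answer: no no yes no

Derivation:
String 1 '{}{}': depth seq [1 0 1 0]
  -> pairs=2 depth=1 groups=2 -> no
String 2 '{{}}{}': depth seq [1 2 1 0 1 0]
  -> pairs=3 depth=2 groups=2 -> no
String 3 '{}{}{}': depth seq [1 0 1 0 1 0]
  -> pairs=3 depth=1 groups=3 -> yes
String 4 '{}': depth seq [1 0]
  -> pairs=1 depth=1 groups=1 -> no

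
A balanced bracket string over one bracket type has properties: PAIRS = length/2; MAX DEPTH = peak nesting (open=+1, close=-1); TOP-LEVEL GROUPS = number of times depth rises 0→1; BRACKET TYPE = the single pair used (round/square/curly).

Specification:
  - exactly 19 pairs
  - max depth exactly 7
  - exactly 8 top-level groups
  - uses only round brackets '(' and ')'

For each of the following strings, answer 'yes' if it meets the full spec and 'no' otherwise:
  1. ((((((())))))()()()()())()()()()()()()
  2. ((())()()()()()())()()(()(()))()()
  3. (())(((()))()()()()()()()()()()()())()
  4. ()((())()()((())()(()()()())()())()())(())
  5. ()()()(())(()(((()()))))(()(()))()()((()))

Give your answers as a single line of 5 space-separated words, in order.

Answer: yes no no no no

Derivation:
String 1 '((((((())))))()()()()())()()()()()()()': depth seq [1 2 3 4 5 6 7 6 5 4 3 2 1 2 1 2 1 2 1 2 1 2 1 0 1 0 1 0 1 0 1 0 1 0 1 0 1 0]
  -> pairs=19 depth=7 groups=8 -> yes
String 2 '((())()()()()()())()()(()(()))()()': depth seq [1 2 3 2 1 2 1 2 1 2 1 2 1 2 1 2 1 0 1 0 1 0 1 2 1 2 3 2 1 0 1 0 1 0]
  -> pairs=17 depth=3 groups=6 -> no
String 3 '(())(((()))()()()()()()()()()()()())()': depth seq [1 2 1 0 1 2 3 4 3 2 1 2 1 2 1 2 1 2 1 2 1 2 1 2 1 2 1 2 1 2 1 2 1 2 1 0 1 0]
  -> pairs=19 depth=4 groups=3 -> no
String 4 '()((())()()((())()(()()()())()())()())(())': depth seq [1 0 1 2 3 2 1 2 1 2 1 2 3 4 3 2 3 2 3 4 3 4 3 4 3 4 3 2 3 2 3 2 1 2 1 2 1 0 1 2 1 0]
  -> pairs=21 depth=4 groups=3 -> no
String 5 '()()()(())(()(((()()))))(()(()))()()((()))': depth seq [1 0 1 0 1 0 1 2 1 0 1 2 1 2 3 4 5 4 5 4 3 2 1 0 1 2 1 2 3 2 1 0 1 0 1 0 1 2 3 2 1 0]
  -> pairs=21 depth=5 groups=9 -> no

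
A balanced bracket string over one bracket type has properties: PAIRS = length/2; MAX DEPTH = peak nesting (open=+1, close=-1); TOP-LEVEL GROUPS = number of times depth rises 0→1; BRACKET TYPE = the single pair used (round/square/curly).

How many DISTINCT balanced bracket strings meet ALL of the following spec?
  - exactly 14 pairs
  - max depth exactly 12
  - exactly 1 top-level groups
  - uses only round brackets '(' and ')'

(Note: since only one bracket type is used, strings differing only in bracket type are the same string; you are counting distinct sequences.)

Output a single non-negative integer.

Answer: 250

Derivation:
Spec: pairs=14 depth=12 groups=1
Count(depth <= 12) = 742876
Count(depth <= 11) = 742626
Count(depth == 12) = 742876 - 742626 = 250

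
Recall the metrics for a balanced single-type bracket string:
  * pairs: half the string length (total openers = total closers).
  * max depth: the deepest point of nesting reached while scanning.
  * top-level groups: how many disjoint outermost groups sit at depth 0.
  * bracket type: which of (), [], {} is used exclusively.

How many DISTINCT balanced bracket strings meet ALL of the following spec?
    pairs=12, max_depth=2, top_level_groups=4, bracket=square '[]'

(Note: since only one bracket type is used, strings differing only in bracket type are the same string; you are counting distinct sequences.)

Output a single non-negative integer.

Spec: pairs=12 depth=2 groups=4
Count(depth <= 2) = 165
Count(depth <= 1) = 0
Count(depth == 2) = 165 - 0 = 165

Answer: 165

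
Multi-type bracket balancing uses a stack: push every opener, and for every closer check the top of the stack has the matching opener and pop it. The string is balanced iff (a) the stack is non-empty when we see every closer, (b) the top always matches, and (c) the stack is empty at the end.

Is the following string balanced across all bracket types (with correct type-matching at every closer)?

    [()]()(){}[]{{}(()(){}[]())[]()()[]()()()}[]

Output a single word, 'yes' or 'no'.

Answer: yes

Derivation:
pos 0: push '['; stack = [
pos 1: push '('; stack = [(
pos 2: ')' matches '('; pop; stack = [
pos 3: ']' matches '['; pop; stack = (empty)
pos 4: push '('; stack = (
pos 5: ')' matches '('; pop; stack = (empty)
pos 6: push '('; stack = (
pos 7: ')' matches '('; pop; stack = (empty)
pos 8: push '{'; stack = {
pos 9: '}' matches '{'; pop; stack = (empty)
pos 10: push '['; stack = [
pos 11: ']' matches '['; pop; stack = (empty)
pos 12: push '{'; stack = {
pos 13: push '{'; stack = {{
pos 14: '}' matches '{'; pop; stack = {
pos 15: push '('; stack = {(
pos 16: push '('; stack = {((
pos 17: ')' matches '('; pop; stack = {(
pos 18: push '('; stack = {((
pos 19: ')' matches '('; pop; stack = {(
pos 20: push '{'; stack = {({
pos 21: '}' matches '{'; pop; stack = {(
pos 22: push '['; stack = {([
pos 23: ']' matches '['; pop; stack = {(
pos 24: push '('; stack = {((
pos 25: ')' matches '('; pop; stack = {(
pos 26: ')' matches '('; pop; stack = {
pos 27: push '['; stack = {[
pos 28: ']' matches '['; pop; stack = {
pos 29: push '('; stack = {(
pos 30: ')' matches '('; pop; stack = {
pos 31: push '('; stack = {(
pos 32: ')' matches '('; pop; stack = {
pos 33: push '['; stack = {[
pos 34: ']' matches '['; pop; stack = {
pos 35: push '('; stack = {(
pos 36: ')' matches '('; pop; stack = {
pos 37: push '('; stack = {(
pos 38: ')' matches '('; pop; stack = {
pos 39: push '('; stack = {(
pos 40: ')' matches '('; pop; stack = {
pos 41: '}' matches '{'; pop; stack = (empty)
pos 42: push '['; stack = [
pos 43: ']' matches '['; pop; stack = (empty)
end: stack empty → VALID
Verdict: properly nested → yes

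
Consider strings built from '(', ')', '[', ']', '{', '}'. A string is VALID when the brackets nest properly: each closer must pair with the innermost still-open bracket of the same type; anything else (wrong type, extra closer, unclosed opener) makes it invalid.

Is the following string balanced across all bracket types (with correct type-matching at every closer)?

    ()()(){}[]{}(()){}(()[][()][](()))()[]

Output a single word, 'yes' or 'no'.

pos 0: push '('; stack = (
pos 1: ')' matches '('; pop; stack = (empty)
pos 2: push '('; stack = (
pos 3: ')' matches '('; pop; stack = (empty)
pos 4: push '('; stack = (
pos 5: ')' matches '('; pop; stack = (empty)
pos 6: push '{'; stack = {
pos 7: '}' matches '{'; pop; stack = (empty)
pos 8: push '['; stack = [
pos 9: ']' matches '['; pop; stack = (empty)
pos 10: push '{'; stack = {
pos 11: '}' matches '{'; pop; stack = (empty)
pos 12: push '('; stack = (
pos 13: push '('; stack = ((
pos 14: ')' matches '('; pop; stack = (
pos 15: ')' matches '('; pop; stack = (empty)
pos 16: push '{'; stack = {
pos 17: '}' matches '{'; pop; stack = (empty)
pos 18: push '('; stack = (
pos 19: push '('; stack = ((
pos 20: ')' matches '('; pop; stack = (
pos 21: push '['; stack = ([
pos 22: ']' matches '['; pop; stack = (
pos 23: push '['; stack = ([
pos 24: push '('; stack = ([(
pos 25: ')' matches '('; pop; stack = ([
pos 26: ']' matches '['; pop; stack = (
pos 27: push '['; stack = ([
pos 28: ']' matches '['; pop; stack = (
pos 29: push '('; stack = ((
pos 30: push '('; stack = (((
pos 31: ')' matches '('; pop; stack = ((
pos 32: ')' matches '('; pop; stack = (
pos 33: ')' matches '('; pop; stack = (empty)
pos 34: push '('; stack = (
pos 35: ')' matches '('; pop; stack = (empty)
pos 36: push '['; stack = [
pos 37: ']' matches '['; pop; stack = (empty)
end: stack empty → VALID
Verdict: properly nested → yes

Answer: yes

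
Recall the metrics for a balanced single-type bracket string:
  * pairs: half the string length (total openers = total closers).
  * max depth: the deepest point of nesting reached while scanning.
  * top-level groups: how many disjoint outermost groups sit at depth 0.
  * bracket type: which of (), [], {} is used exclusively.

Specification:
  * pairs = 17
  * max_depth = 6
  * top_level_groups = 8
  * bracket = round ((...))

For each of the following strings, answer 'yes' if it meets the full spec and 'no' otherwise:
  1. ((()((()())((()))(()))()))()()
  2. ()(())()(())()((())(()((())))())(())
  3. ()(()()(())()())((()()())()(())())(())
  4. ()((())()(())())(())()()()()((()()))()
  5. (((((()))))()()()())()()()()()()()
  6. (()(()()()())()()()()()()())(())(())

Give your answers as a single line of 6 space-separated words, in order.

String 1 '((()((()())((()))(()))()))()()': depth seq [1 2 3 2 3 4 5 4 5 4 3 4 5 6 5 4 3 4 5 4 3 2 3 2 1 0 1 0 1 0]
  -> pairs=15 depth=6 groups=3 -> no
String 2 '()(())()(())()((())(()((())))())(())': depth seq [1 0 1 2 1 0 1 0 1 2 1 0 1 0 1 2 3 2 1 2 3 2 3 4 5 4 3 2 1 2 1 0 1 2 1 0]
  -> pairs=18 depth=5 groups=7 -> no
String 3 '()(()()(())()())((()()())()(())())(())': depth seq [1 0 1 2 1 2 1 2 3 2 1 2 1 2 1 0 1 2 3 2 3 2 3 2 1 2 1 2 3 2 1 2 1 0 1 2 1 0]
  -> pairs=19 depth=3 groups=4 -> no
String 4 '()((())()(())())(())()()()()((()()))()': depth seq [1 0 1 2 3 2 1 2 1 2 3 2 1 2 1 0 1 2 1 0 1 0 1 0 1 0 1 0 1 2 3 2 3 2 1 0 1 0]
  -> pairs=19 depth=3 groups=9 -> no
String 5 '(((((()))))()()()())()()()()()()()': depth seq [1 2 3 4 5 6 5 4 3 2 1 2 1 2 1 2 1 2 1 0 1 0 1 0 1 0 1 0 1 0 1 0 1 0]
  -> pairs=17 depth=6 groups=8 -> yes
String 6 '(()(()()()())()()()()()()())(())(())': depth seq [1 2 1 2 3 2 3 2 3 2 3 2 1 2 1 2 1 2 1 2 1 2 1 2 1 2 1 0 1 2 1 0 1 2 1 0]
  -> pairs=18 depth=3 groups=3 -> no

Answer: no no no no yes no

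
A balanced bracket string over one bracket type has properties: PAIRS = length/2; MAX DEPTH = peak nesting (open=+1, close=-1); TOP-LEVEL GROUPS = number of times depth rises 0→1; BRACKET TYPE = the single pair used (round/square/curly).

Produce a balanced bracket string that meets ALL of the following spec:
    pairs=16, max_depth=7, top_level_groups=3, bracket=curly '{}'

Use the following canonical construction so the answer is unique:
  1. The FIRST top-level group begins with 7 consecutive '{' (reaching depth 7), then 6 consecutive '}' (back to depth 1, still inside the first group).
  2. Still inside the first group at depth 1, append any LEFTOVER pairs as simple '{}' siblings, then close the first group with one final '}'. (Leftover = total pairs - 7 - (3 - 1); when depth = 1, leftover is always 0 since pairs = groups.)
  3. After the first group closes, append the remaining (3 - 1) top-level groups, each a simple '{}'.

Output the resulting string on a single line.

Spec: pairs=16 depth=7 groups=3
Leftover pairs = 16 - 7 - (3-1) = 7
First group: deep chain of depth 7 + 7 sibling pairs
Remaining 2 groups: simple '{}' each

Answer: {{{{{{{}}}}}}{}{}{}{}{}{}{}}{}{}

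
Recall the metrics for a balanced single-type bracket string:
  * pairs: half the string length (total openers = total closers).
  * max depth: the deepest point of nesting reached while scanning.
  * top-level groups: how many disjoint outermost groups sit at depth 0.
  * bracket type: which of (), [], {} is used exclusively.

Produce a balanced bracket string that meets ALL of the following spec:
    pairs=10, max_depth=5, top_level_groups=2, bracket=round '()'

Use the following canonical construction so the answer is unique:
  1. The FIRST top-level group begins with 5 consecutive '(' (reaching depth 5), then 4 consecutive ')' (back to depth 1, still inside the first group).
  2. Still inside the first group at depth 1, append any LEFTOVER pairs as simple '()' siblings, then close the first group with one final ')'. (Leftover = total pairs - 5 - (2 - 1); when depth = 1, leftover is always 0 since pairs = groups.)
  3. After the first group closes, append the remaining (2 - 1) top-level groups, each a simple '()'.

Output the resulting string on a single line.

Spec: pairs=10 depth=5 groups=2
Leftover pairs = 10 - 5 - (2-1) = 4
First group: deep chain of depth 5 + 4 sibling pairs
Remaining 1 groups: simple '()' each

Answer: ((((())))()()()())()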